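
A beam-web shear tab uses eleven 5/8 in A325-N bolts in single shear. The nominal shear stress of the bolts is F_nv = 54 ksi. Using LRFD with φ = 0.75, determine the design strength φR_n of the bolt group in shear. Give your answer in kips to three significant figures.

A_b = π × 0.625² / 4 = 0.3068 in².
R_n = F_nv · A_b · n · n_s = 54 × 0.3068 × 11 × 1 = 182.2 kips.
Design strength φR_n = 0.75 × 182.2 = 137 kips.

137 kips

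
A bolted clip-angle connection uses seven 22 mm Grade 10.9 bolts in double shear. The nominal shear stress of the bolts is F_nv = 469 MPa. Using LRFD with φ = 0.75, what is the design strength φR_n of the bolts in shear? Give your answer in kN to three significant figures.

A_b = π × 22² / 4 = 380.1 mm².
R_n = F_nv · A_b · n · n_s = 469 × 380.1 × 7 × 2 / 1000 = 2496 kN.
Design strength φR_n = 0.75 × 2496 = 1870 kN.

1870 kN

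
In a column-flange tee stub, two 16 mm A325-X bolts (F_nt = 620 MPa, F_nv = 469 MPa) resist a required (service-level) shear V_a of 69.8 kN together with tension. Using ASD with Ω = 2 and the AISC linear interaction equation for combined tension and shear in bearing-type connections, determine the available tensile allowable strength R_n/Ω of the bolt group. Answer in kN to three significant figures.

A_b = π·16²/4 = 201.1 mm²; f_rv = 69.8 × 1000 / (2 × 201.1) = 173.6 MPa.
F'_nt = 1.3 F_nt − (Ω F_nt / F_nv) f_rv = 1.3·620 − (2·620/469)·173.6 = 347.1 MPa, capped at F_nt → F'_nt = 347.1 MPa.
R_n = F'_nt · A_b · n = 347.1 × 201.1 × 2 / 1000 = 139.6 kN.
Allowable strength R_n/Ω = 139.6 / 2 = 69.8 kN.

69.8 kN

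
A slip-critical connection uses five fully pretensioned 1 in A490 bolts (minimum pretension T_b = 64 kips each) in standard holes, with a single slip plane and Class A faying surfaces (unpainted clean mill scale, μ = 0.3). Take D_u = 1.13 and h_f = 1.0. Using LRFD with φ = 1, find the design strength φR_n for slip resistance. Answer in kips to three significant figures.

108 kips

R_n = μ · D_u · h_f · T_b · n_s · n_b = 0.3 × 1.13 × 1.0 × 64 × 1 × 5 = 108.5 kips.
Design strength φR_n = 1 × 108.5 = 108 kips.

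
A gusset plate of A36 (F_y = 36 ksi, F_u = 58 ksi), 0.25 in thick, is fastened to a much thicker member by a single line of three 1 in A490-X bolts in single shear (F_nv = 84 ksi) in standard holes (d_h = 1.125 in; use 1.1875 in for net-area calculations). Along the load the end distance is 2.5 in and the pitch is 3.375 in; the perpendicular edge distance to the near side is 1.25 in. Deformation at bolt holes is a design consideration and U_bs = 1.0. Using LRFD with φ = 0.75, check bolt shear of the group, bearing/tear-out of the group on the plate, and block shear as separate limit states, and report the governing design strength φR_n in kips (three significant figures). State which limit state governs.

44.6 kips (block shear governs)

Bolt shear: A_b = π·1²/4 = 0.7854 in²; R_n = 84 × 0.7854 × 3 × 1 = 197.9 kips → 0.75 × 197.9 = 148 kips.
Bearing: edge l_c = 1.938, r_n = 33.71 kips; interior l_c = 2.25, r_n = 34.8 kips; R_n = 33.71 + 2·34.8 = 103.3 kips → 77.5 kips.
Block shear: A_gv = 2.312, A_nv = 1.57, A_nt = 0.1641 in²; R_n = min(0.6F_uA_nv, 0.6F_yA_gv) + U_bs·F_u·A_nt = 59.47 kips → 44.6 kips.
Block shear governs: 44.6 kips.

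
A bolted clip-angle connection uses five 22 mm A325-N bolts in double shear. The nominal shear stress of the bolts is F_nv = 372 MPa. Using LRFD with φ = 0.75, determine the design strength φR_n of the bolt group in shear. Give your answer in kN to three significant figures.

A_b = π × 22² / 4 = 380.1 mm².
R_n = F_nv · A_b · n · n_s = 372 × 380.1 × 5 × 2 / 1000 = 1414 kN.
Design strength φR_n = 0.75 × 1414 = 1060 kN.

1060 kN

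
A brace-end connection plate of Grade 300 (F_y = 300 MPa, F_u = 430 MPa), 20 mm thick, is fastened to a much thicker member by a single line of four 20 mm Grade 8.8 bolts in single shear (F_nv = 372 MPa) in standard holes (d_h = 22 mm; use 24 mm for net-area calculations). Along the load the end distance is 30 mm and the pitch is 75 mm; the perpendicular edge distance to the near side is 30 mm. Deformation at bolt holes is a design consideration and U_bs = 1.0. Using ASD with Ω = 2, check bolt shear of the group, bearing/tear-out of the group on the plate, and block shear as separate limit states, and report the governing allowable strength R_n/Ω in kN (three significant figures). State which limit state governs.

234 kN (bolt shear governs)

Bolt shear: A_b = π·20²/4 = 314.2 mm²; R_n = 372 × 314.2 × 4 × 1 / 1000 = 467.5 kN → 467.5 / 2 = 234 kN.
Bearing: edge l_c = 19, r_n = 196.1 kN; interior l_c = 53, r_n = 412.8 kN; R_n = 196.1 + 3·412.8 = 1434 kN → 717 kN.
Block shear: A_gv = 5100, A_nv = 3420, A_nt = 360 mm²; R_n = min(0.6F_uA_nv, 0.6F_yA_gv) + U_bs·F_u·A_nt = 1037 kN → 519 kN.
Bolt shear governs: 234 kN.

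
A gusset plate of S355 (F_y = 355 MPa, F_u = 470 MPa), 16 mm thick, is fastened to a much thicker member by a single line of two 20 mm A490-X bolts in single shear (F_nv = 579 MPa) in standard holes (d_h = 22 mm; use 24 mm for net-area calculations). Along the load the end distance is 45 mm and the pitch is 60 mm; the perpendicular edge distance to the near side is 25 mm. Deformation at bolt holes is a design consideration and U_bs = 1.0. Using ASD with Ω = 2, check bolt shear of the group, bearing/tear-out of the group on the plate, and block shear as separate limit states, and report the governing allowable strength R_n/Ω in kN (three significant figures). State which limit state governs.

Bolt shear: A_b = π·20²/4 = 314.2 mm²; R_n = 579 × 314.2 × 2 × 1 / 1000 = 363.8 kN → 363.8 / 2 = 182 kN.
Bearing: edge l_c = 34, r_n = 306.8 kN; interior l_c = 38, r_n = 342.9 kN; R_n = 306.8 + 1·342.9 = 649.7 kN → 325 kN.
Block shear: A_gv = 1680, A_nv = 1104, A_nt = 208 mm²; R_n = min(0.6F_uA_nv, 0.6F_yA_gv) + U_bs·F_u·A_nt = 409.1 kN → 205 kN.
Bolt shear governs: 182 kN.

182 kN (bolt shear governs)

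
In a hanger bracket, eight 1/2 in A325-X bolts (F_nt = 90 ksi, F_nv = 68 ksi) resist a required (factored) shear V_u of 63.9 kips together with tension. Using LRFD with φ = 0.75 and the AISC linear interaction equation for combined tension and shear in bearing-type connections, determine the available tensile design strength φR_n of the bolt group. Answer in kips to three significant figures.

A_b = π·0.5²/4 = 0.1963 in²; f_rv = 63.9 / (8 × 0.1963) = 40.68 ksi.
F'_nt = 1.3 F_nt − (F_nt / φF_nv) f_rv = 1.3·90 − (90/(0.75·68))·40.68 = 45.21 ksi, capped at F_nt → F'_nt = 45.21 ksi.
R_n = F'_nt · A_b · n = 45.21 × 0.1963 × 8 = 71.02 kips.
Design strength φR_n = 0.75 × 71.02 = 53.3 kips.

53.3 kips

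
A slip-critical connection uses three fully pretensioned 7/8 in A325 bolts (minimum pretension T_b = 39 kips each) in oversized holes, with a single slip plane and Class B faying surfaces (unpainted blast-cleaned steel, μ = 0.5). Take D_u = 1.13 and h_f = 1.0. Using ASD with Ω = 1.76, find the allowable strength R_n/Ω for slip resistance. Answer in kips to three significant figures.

R_n = μ · D_u · h_f · T_b · n_s · n_b = 0.5 × 1.13 × 1.0 × 39 × 1 × 3 = 66.1 kips.
Allowable strength R_n/Ω = 66.1 / 1.76 = 37.6 kips.

37.6 kips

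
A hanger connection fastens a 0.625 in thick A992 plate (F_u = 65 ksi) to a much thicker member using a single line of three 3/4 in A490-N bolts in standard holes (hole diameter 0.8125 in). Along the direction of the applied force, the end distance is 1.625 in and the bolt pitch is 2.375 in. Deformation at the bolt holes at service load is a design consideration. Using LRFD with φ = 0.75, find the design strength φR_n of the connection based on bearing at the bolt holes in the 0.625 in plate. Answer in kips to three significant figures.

154 kips

Per bolt r_n = 1.2 l_c t F_u ≤ 2.4 d t F_u; upper limit = 2.4 × 0.75 × 0.625 × 65 = 73.12 kips.
Edge bolt: l_c = 1.625 − 0.8125/2 = 1.219 in → 1.2 × 1.219 × 0.625 × 65 = 59.41 → r_n = 59.41 kips.
Interior bolts: l_c = 2.375 − 0.8125 = 1.562 in → 1.2 × 1.562 × 0.625 × 65 = 76.17 → r_n = 73.12 kips.
R_n = 1 × 59.41 + 2 × 73.12 = 205.7 kips.
Design strength φR_n = 0.75 × 205.7 = 154 kips.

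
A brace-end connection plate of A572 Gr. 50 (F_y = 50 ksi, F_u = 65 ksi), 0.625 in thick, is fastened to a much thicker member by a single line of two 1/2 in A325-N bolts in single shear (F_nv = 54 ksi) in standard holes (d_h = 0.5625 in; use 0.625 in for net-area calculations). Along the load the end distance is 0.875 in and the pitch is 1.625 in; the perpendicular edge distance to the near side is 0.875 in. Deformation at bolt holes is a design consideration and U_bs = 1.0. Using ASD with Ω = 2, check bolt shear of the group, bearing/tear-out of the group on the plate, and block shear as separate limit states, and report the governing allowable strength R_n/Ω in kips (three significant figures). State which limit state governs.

Bolt shear: A_b = π·0.5²/4 = 0.1963 in²; R_n = 54 × 0.1963 × 2 × 1 = 21.21 kips → 21.21 / 2 = 10.6 kips.
Bearing: edge l_c = 0.5938, r_n = 28.95 kips; interior l_c = 1.062, r_n = 48.75 kips; R_n = 28.95 + 1·48.75 = 77.7 kips → 38.8 kips.
Block shear: A_gv = 1.562, A_nv = 0.9766, A_nt = 0.3516 in²; R_n = min(0.6F_uA_nv, 0.6F_yA_gv) + U_bs·F_u·A_nt = 60.94 kips → 30.5 kips.
Bolt shear governs: 10.6 kips.

10.6 kips (bolt shear governs)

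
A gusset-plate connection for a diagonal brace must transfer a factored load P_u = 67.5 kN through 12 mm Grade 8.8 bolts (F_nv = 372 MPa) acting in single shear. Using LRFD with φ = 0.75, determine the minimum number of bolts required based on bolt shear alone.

A_b = π·12²/4 = 113.1 mm².
Per-bolt design strength φR_n = 0.75 × 372 × 113.1 × 1 / 1000 = 31.55 kN.
n ≥ 67.5 / 31.55 = 2.139 → use 3 bolts.

3 bolts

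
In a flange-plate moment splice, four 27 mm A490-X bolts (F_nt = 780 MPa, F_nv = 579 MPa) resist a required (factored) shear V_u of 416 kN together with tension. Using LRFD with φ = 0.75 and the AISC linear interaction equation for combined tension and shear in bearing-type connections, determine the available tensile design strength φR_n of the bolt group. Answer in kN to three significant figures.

A_b = π·27²/4 = 572.6 mm²; f_rv = 416 × 1000 / (4 × 572.6) = 181.6 MPa.
F'_nt = 1.3 F_nt − (F_nt / φF_nv) f_rv = 1.3·780 − (780/(0.75·579))·181.6 = 687.7 MPa, capped at F_nt → F'_nt = 687.7 MPa.
R_n = F'_nt · A_b · n = 687.7 × 572.6 × 4 / 1000 = 1575 kN.
Design strength φR_n = 0.75 × 1575 = 1180 kN.

1180 kN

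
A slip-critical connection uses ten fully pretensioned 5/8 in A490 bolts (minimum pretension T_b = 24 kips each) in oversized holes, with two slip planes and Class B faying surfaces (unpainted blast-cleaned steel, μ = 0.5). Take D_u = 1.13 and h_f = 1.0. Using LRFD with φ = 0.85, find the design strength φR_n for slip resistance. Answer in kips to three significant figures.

231 kips

R_n = μ · D_u · h_f · T_b · n_s · n_b = 0.5 × 1.13 × 1.0 × 24 × 2 × 10 = 271.2 kips.
Design strength φR_n = 0.85 × 271.2 = 231 kips.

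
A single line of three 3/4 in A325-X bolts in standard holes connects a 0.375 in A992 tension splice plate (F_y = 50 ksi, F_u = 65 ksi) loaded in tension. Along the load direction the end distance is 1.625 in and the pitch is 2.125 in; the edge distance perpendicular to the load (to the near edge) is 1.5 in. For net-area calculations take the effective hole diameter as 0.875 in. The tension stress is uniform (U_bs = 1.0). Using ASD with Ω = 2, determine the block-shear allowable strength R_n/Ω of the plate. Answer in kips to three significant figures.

39.9 kips

Shear plane L_v = 1.625 + 2·2.125 = 5.875 in; A_gv = 5.875 × 0.375 = 2.203 in².
A_nv = (5.875 − 2.5·0.875) × 0.375 = 1.383 in².
A_nt = (1.5 − 0.5·0.875) × 0.375 = 0.3984 in².
0.6 F_u A_nv = 53.93 kips; 0.6 F_y A_gv = 66.09 kips → shear rupture governs the shear term.
R_n = 53.93 + 1.0 × 65 × 0.3984 = 79.83 kips.
Allowable strength R_n/Ω = 79.83 / 2 = 39.9 kips.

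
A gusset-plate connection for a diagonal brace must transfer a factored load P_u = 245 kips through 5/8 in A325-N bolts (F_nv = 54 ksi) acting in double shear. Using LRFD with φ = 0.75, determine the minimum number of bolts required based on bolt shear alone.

A_b = π·0.625²/4 = 0.3068 in².
Per-bolt design strength φR_n = 0.75 × 54 × 0.3068 × 2 = 24.85 kips.
n ≥ 245 / 24.85 = 9.859 → use 10 bolts.

10 bolts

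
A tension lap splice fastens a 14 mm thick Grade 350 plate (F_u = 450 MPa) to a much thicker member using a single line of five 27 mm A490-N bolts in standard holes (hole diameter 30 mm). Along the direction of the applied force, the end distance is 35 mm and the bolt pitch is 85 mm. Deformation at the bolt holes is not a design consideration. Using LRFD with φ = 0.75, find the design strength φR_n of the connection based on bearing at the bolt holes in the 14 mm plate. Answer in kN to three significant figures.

1670 kN

Per bolt r_n = 1.5 l_c t F_u ≤ 3.0 d t F_u; upper limit = 3.0 × 27 × 14 × 450 / 1000 = 510.3 kN.
Edge bolt: l_c = 35 − 30/2 = 20 mm → 1.5 × 20 × 14 × 450 / 1000 = 189 → r_n = 189 kN.
Interior bolts: l_c = 85 − 30 = 55 mm → 1.5 × 55 × 14 × 450 / 1000 = 519.8 → r_n = 510.3 kN.
R_n = 1 × 189 + 4 × 510.3 = 2230 kN.
Design strength φR_n = 0.75 × 2230 = 1670 kN.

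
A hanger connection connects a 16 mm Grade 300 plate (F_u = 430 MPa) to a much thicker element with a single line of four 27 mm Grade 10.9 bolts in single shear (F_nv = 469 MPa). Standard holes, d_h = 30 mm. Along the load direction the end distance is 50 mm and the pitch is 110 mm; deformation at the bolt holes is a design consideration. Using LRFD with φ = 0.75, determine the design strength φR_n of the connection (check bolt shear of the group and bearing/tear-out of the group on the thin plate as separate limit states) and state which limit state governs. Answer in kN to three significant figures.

Bolt shear: A_b = π·27²/4 = 572.6 mm²; R_n = 469 × 572.6 × 4 × 1 / 1000 = 1074 kN → 0.75 × 1074 = 806 kN.
Bearing (1.2 l_c t F_u ≤ 2.4 d t F_u): upper limit = 2.4·27·16·430 / 1000 = 445.8 kN.
  Edge l_c = 50 − 30/2 = 35 → r_n = 289 kN; interior l_c = 110 − 30 = 80 → r_n = 445.8 kN.
  R_n,bearing = 1·289 + 3·445.8 = 1626 kN → 0.75 × 1626 = 1220 kN.
Bolt shear governs: 806 kN.

806 kN (bolt shear governs)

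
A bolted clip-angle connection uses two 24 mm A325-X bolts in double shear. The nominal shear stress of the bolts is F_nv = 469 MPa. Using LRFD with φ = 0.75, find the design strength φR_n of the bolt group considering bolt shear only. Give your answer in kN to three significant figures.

637 kN

A_b = π × 24² / 4 = 452.4 mm².
R_n = F_nv · A_b · n · n_s = 469 × 452.4 × 2 × 2 / 1000 = 848.7 kN.
Design strength φR_n = 0.75 × 848.7 = 637 kN.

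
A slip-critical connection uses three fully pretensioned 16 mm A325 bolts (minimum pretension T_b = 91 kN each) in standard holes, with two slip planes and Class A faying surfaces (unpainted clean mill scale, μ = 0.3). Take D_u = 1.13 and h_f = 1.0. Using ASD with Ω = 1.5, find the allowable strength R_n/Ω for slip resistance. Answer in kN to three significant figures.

123 kN

R_n = μ · D_u · h_f · T_b · n_s · n_b = 0.3 × 1.13 × 1.0 × 91 × 2 × 3 = 185.1 kN.
Allowable strength R_n/Ω = 185.1 / 1.5 = 123 kN.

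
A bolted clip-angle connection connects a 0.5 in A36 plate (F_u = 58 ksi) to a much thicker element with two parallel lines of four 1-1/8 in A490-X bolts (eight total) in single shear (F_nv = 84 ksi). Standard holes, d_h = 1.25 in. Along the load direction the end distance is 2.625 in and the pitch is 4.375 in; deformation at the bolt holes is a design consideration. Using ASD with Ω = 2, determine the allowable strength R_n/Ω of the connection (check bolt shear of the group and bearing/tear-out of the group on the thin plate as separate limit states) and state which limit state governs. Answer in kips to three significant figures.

304 kips (bearing governs)

Bolt shear: A_b = π·1.125²/4 = 0.994 in²; R_n = 84 × 0.994 × 8 × 1 = 668 kips → 668 / 2 = 334 kips.
Bearing (1.2 l_c t F_u ≤ 2.4 d t F_u): upper limit = 2.4·1.125·0.5·58 = 78.3 kips.
  Edge l_c = 2.625 − 1.25/2 = 2 → r_n = 69.6 kips; interior l_c = 4.375 − 1.25 = 3.125 → r_n = 78.3 kips.
  R_n,bearing = 2·69.6 + 6·78.3 = 609 kips → 609 / 2 = 304 kips.
Bearing governs: 304 kips.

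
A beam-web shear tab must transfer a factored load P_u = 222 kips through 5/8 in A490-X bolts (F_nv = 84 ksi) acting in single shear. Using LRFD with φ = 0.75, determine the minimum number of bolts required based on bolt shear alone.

A_b = π·0.625²/4 = 0.3068 in².
Per-bolt design strength φR_n = 0.75 × 84 × 0.3068 × 1 = 19.33 kips.
n ≥ 222 / 19.33 = 11.49 → use 12 bolts.

12 bolts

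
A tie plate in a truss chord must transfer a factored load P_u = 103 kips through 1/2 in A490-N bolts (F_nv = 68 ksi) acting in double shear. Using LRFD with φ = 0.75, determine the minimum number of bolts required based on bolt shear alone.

A_b = π·0.5²/4 = 0.1963 in².
Per-bolt design strength φR_n = 0.75 × 68 × 0.1963 × 2 = 20.03 kips.
n ≥ 103 / 20.03 = 5.143 → use 6 bolts.

6 bolts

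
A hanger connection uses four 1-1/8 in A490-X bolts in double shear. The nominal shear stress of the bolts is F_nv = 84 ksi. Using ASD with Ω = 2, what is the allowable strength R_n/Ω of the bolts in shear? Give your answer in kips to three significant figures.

A_b = π × 1.125² / 4 = 0.994 in².
R_n = F_nv · A_b · n · n_s = 84 × 0.994 × 4 × 2 = 668 kips.
Allowable strength R_n/Ω = 668 / 2 = 334 kips.

334 kips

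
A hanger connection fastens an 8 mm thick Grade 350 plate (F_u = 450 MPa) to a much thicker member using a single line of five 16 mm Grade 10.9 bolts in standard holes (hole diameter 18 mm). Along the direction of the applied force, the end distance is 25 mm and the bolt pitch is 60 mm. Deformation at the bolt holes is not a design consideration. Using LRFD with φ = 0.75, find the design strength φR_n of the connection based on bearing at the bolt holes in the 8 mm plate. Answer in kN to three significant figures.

Per bolt r_n = 1.5 l_c t F_u ≤ 3.0 d t F_u; upper limit = 3.0 × 16 × 8 × 450 / 1000 = 172.8 kN.
Edge bolt: l_c = 25 − 18/2 = 16 mm → 1.5 × 16 × 8 × 450 / 1000 = 86.4 → r_n = 86.4 kN.
Interior bolts: l_c = 60 − 18 = 42 mm → 1.5 × 42 × 8 × 450 / 1000 = 226.8 → r_n = 172.8 kN.
R_n = 1 × 86.4 + 4 × 172.8 = 777.6 kN.
Design strength φR_n = 0.75 × 777.6 = 583 kN.

583 kN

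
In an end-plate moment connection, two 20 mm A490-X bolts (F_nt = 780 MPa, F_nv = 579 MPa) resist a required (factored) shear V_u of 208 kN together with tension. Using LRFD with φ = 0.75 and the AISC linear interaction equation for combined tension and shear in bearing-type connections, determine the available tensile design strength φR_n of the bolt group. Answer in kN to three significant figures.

A_b = π·20²/4 = 314.2 mm²; f_rv = 208 × 1000 / (2 × 314.2) = 331 MPa.
F'_nt = 1.3 F_nt − (F_nt / φF_nv) f_rv = 1.3·780 − (780/(0.75·579))·331 = 419.4 MPa, capped at F_nt → F'_nt = 419.4 MPa.
R_n = F'_nt · A_b · n = 419.4 × 314.2 × 2 / 1000 = 263.5 kN.
Design strength φR_n = 0.75 × 263.5 = 198 kN.

198 kN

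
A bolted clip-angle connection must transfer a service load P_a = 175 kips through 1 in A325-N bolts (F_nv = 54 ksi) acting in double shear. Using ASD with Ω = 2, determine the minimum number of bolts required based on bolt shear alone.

5 bolts

A_b = π·1²/4 = 0.7854 in².
Per-bolt allowable strength R_n/Ω = 54 × 0.7854 × 2 / 2 = 42.41 kips.
n ≥ 175 / 42.41 = 4.126 → use 5 bolts.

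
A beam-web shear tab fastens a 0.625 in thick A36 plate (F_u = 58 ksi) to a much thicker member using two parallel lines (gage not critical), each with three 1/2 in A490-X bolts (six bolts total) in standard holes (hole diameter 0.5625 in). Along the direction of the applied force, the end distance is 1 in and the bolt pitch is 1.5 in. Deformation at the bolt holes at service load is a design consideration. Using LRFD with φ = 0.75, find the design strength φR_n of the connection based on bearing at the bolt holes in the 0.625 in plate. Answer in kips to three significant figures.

Per bolt r_n = 1.2 l_c t F_u ≤ 2.4 d t F_u; upper limit = 2.4 × 0.5 × 0.625 × 58 = 43.5 kips.
Edge bolt: l_c = 1 − 0.5625/2 = 0.7188 in → 1.2 × 0.7188 × 0.625 × 58 = 31.27 → r_n = 31.27 kips.
Interior bolts: l_c = 1.5 − 0.5625 = 0.9375 in → 1.2 × 0.9375 × 0.625 × 58 = 40.78 → r_n = 40.78 kips.
R_n = 2 × 31.27 + 4 × 40.78 = 225.7 kips.
Design strength φR_n = 0.75 × 225.7 = 169 kips.

169 kips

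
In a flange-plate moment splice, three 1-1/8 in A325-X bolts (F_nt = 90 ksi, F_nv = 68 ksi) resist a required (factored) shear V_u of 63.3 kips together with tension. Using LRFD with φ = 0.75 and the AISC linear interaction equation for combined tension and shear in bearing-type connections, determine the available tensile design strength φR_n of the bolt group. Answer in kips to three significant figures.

A_b = π·1.125²/4 = 0.994 in²; f_rv = 63.3 / (3 × 0.994) = 21.23 ksi.
F'_nt = 1.3 F_nt − (F_nt / φF_nv) f_rv = 1.3·90 − (90/(0.75·68))·21.23 = 79.54 ksi, capped at F_nt → F'_nt = 79.54 ksi.
R_n = F'_nt · A_b · n = 79.54 × 0.994 × 3 = 237.2 kips.
Design strength φR_n = 0.75 × 237.2 = 178 kips.

178 kips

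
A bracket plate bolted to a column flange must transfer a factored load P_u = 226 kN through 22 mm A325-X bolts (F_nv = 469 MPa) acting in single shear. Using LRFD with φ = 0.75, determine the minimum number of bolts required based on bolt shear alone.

2 bolts

A_b = π·22²/4 = 380.1 mm².
Per-bolt design strength φR_n = 0.75 × 469 × 380.1 × 1 / 1000 = 133.7 kN.
n ≥ 226 / 133.7 = 1.69 → use 2 bolts.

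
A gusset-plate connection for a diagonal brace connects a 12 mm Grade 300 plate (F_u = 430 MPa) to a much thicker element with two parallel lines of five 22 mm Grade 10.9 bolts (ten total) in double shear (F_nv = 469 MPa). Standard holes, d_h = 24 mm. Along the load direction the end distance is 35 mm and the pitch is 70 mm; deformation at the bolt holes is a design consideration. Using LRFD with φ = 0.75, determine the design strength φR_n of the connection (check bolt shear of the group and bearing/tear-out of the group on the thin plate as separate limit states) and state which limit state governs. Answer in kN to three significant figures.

Bolt shear: A_b = π·22²/4 = 380.1 mm²; R_n = 469 × 380.1 × 10 × 2 / 1000 = 3566 kN → 0.75 × 3566 = 2670 kN.
Bearing (1.2 l_c t F_u ≤ 2.4 d t F_u): upper limit = 2.4·22·12·430 / 1000 = 272.4 kN.
  Edge l_c = 35 − 24/2 = 23 → r_n = 142.4 kN; interior l_c = 70 − 24 = 46 → r_n = 272.4 kN.
  R_n,bearing = 2·142.4 + 8·272.4 = 2464 kN → 0.75 × 2464 = 1850 kN.
Bearing governs: 1850 kN.

1850 kN (bearing governs)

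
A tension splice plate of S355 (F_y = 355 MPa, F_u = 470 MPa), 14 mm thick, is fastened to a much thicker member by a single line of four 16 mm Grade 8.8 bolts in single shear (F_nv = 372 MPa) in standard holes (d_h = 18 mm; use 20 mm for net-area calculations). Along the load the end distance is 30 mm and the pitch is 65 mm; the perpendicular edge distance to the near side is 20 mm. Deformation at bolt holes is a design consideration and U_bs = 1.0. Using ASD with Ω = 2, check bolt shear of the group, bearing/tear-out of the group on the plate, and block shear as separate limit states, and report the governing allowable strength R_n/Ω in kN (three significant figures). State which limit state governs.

150 kN (bolt shear governs)

Bolt shear: A_b = π·16²/4 = 201.1 mm²; R_n = 372 × 201.1 × 4 × 1 / 1000 = 299.2 kN → 299.2 / 2 = 150 kN.
Bearing: edge l_c = 21, r_n = 165.8 kN; interior l_c = 47, r_n = 252.7 kN; R_n = 165.8 + 3·252.7 = 923.8 kN → 462 kN.
Block shear: A_gv = 3150, A_nv = 2170, A_nt = 140 mm²; R_n = min(0.6F_uA_nv, 0.6F_yA_gv) + U_bs·F_u·A_nt = 677.7 kN → 339 kN.
Bolt shear governs: 150 kN.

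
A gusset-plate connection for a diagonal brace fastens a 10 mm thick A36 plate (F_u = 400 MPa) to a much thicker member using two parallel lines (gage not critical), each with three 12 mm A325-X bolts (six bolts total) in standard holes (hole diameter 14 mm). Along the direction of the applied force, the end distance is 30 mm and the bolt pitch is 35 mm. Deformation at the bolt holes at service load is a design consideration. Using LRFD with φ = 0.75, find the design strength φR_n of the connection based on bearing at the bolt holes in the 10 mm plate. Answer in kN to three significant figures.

468 kN

Per bolt r_n = 1.2 l_c t F_u ≤ 2.4 d t F_u; upper limit = 2.4 × 12 × 10 × 400 / 1000 = 115.2 kN.
Edge bolt: l_c = 30 − 14/2 = 23 mm → 1.2 × 23 × 10 × 400 / 1000 = 110.4 → r_n = 110.4 kN.
Interior bolts: l_c = 35 − 14 = 21 mm → 1.2 × 21 × 10 × 400 / 1000 = 100.8 → r_n = 100.8 kN.
R_n = 2 × 110.4 + 4 × 100.8 = 624 kN.
Design strength φR_n = 0.75 × 624 = 468 kN.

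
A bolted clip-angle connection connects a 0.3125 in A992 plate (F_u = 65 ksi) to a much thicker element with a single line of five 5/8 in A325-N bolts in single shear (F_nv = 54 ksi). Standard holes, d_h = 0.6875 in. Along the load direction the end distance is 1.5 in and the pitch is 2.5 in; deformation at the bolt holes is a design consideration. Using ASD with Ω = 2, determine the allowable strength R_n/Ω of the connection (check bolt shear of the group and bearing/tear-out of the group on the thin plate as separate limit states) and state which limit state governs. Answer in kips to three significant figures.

41.4 kips (bolt shear governs)

Bolt shear: A_b = π·0.625²/4 = 0.3068 in²; R_n = 54 × 0.3068 × 5 × 1 = 82.83 kips → 82.83 / 2 = 41.4 kips.
Bearing (1.2 l_c t F_u ≤ 2.4 d t F_u): upper limit = 2.4·0.625·0.3125·65 = 30.47 kips.
  Edge l_c = 1.5 − 0.6875/2 = 1.156 → r_n = 28.18 kips; interior l_c = 2.5 − 0.6875 = 1.812 → r_n = 30.47 kips.
  R_n,bearing = 1·28.18 + 4·30.47 = 150.1 kips → 150.1 / 2 = 75 kips.
Bolt shear governs: 41.4 kips.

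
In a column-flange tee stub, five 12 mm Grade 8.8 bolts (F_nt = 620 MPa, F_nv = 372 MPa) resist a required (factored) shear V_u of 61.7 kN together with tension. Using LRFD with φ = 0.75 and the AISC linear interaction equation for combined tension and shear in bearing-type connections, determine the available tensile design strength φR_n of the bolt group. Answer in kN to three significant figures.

A_b = π·12²/4 = 113.1 mm²; f_rv = 61.7 × 1000 / (5 × 113.1) = 109.1 MPa.
F'_nt = 1.3 F_nt − (F_nt / φF_nv) f_rv = 1.3·620 − (620/(0.75·372))·109.1 = 563.5 MPa, capped at F_nt → F'_nt = 563.5 MPa.
R_n = F'_nt · A_b · n = 563.5 × 113.1 × 5 / 1000 = 318.7 kN.
Design strength φR_n = 0.75 × 318.7 = 239 kN.

239 kN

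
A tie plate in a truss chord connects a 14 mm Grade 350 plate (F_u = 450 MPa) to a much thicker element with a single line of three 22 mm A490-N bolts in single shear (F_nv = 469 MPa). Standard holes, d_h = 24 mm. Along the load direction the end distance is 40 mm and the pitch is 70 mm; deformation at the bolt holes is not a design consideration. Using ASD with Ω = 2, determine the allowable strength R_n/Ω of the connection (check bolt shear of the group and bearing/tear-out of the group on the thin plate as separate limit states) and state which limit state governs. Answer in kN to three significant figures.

267 kN (bolt shear governs)

Bolt shear: A_b = π·22²/4 = 380.1 mm²; R_n = 469 × 380.1 × 3 × 1 / 1000 = 534.8 kN → 534.8 / 2 = 267 kN.
Bearing (1.5 l_c t F_u ≤ 3.0 d t F_u): upper limit = 3.0·22·14·450 / 1000 = 415.8 kN.
  Edge l_c = 40 − 24/2 = 28 → r_n = 264.6 kN; interior l_c = 70 − 24 = 46 → r_n = 415.8 kN.
  R_n,bearing = 1·264.6 + 2·415.8 = 1096 kN → 1096 / 2 = 548 kN.
Bolt shear governs: 267 kN.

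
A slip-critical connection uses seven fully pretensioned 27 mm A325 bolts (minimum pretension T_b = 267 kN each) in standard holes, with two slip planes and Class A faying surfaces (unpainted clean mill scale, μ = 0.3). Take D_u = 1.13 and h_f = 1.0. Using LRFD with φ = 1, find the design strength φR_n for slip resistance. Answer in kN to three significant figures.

R_n = μ · D_u · h_f · T_b · n_s · n_b = 0.3 × 1.13 × 1.0 × 267 × 2 × 7 = 1267 kN.
Design strength φR_n = 1 × 1267 = 1270 kN.

1270 kN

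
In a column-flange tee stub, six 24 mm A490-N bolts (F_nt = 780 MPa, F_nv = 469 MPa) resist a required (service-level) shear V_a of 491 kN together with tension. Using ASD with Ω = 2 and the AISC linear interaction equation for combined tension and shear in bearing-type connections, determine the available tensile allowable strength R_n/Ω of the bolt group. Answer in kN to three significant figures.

560 kN

A_b = π·24²/4 = 452.4 mm²; f_rv = 491 × 1000 / (6 × 452.4) = 180.9 MPa.
F'_nt = 1.3 F_nt − (Ω F_nt / F_nv) f_rv = 1.3·780 − (2·780/469)·180.9 = 412.3 MPa, capped at F_nt → F'_nt = 412.3 MPa.
R_n = F'_nt · A_b · n = 412.3 × 452.4 × 6 / 1000 = 1119 kN.
Allowable strength R_n/Ω = 1119 / 2 = 560 kN.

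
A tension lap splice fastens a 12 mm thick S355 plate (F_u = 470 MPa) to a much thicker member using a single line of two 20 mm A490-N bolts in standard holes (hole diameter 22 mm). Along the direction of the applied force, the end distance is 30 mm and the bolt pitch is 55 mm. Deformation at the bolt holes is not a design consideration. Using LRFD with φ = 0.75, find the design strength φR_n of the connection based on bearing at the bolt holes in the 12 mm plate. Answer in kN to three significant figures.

330 kN

Per bolt r_n = 1.5 l_c t F_u ≤ 3.0 d t F_u; upper limit = 3.0 × 20 × 12 × 470 / 1000 = 338.4 kN.
Edge bolt: l_c = 30 − 22/2 = 19 mm → 1.5 × 19 × 12 × 470 / 1000 = 160.7 → r_n = 160.7 kN.
Interior bolts: l_c = 55 − 22 = 33 mm → 1.5 × 33 × 12 × 470 / 1000 = 279.2 → r_n = 279.2 kN.
R_n = 1 × 160.7 + 1 × 279.2 = 439.9 kN.
Design strength φR_n = 0.75 × 439.9 = 330 kN.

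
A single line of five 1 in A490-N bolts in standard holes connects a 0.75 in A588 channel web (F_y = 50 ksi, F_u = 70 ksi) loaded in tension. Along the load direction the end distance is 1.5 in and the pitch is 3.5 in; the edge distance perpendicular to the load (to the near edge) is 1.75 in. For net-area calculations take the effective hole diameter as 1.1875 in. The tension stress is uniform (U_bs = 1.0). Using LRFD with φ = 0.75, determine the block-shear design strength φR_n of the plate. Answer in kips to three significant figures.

Shear plane L_v = 1.5 + 4·3.5 = 15.5 in; A_gv = 15.5 × 0.75 = 11.62 in².
A_nv = (15.5 − 4.5·1.1875) × 0.75 = 7.617 in².
A_nt = (1.75 − 0.5·1.1875) × 0.75 = 0.8672 in².
0.6 F_u A_nv = 319.9 kips; 0.6 F_y A_gv = 348.8 kips → shear rupture governs the shear term.
R_n = 319.9 + 1.0 × 70 × 0.8672 = 380.6 kips.
Design strength φR_n = 0.75 × 380.6 = 285 kips.

285 kips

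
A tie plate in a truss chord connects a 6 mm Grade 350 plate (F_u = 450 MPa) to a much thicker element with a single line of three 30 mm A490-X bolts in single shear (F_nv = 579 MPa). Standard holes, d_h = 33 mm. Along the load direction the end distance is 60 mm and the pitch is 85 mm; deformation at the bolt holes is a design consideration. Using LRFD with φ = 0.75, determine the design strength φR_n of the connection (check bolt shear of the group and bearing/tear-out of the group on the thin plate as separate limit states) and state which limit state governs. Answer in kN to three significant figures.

Bolt shear: A_b = π·30²/4 = 706.9 mm²; R_n = 579 × 706.9 × 3 × 1 / 1000 = 1228 kN → 0.75 × 1228 = 921 kN.
Bearing (1.2 l_c t F_u ≤ 2.4 d t F_u): upper limit = 2.4·30·6·450 / 1000 = 194.4 kN.
  Edge l_c = 60 − 33/2 = 43.5 → r_n = 140.9 kN; interior l_c = 85 − 33 = 52 → r_n = 168.5 kN.
  R_n,bearing = 1·140.9 + 2·168.5 = 477.9 kN → 0.75 × 477.9 = 358 kN.
Bearing governs: 358 kN.

358 kN (bearing governs)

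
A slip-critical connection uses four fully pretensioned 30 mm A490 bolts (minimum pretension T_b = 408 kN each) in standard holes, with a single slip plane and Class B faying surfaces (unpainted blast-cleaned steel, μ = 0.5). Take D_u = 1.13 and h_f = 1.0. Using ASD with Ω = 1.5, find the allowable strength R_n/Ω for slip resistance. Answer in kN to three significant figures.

R_n = μ · D_u · h_f · T_b · n_s · n_b = 0.5 × 1.13 × 1.0 × 408 × 1 × 4 = 922.1 kN.
Allowable strength R_n/Ω = 922.1 / 1.5 = 615 kN.

615 kN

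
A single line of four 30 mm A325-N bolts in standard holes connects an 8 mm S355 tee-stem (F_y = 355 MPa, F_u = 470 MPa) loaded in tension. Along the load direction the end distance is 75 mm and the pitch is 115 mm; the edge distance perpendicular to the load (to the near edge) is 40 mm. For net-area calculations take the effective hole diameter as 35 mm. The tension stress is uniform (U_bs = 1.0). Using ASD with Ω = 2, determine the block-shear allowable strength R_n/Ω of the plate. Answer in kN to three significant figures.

Shear plane L_v = 75 + 3·115 = 420 mm; A_gv = 420 × 8 = 3360 mm².
A_nv = (420 − 3.5·35) × 8 = 2380 mm².
A_nt = (40 − 0.5·35) × 8 = 180 mm².
0.6 F_u A_nv = 671.2 kN; 0.6 F_y A_gv = 715.7 kN → shear rupture governs the shear term.
R_n = 671.2 + 1.0 × 470 × 180 / 1000 = 755.8 kN.
Allowable strength R_n/Ω = 755.8 / 2 = 378 kN.

378 kN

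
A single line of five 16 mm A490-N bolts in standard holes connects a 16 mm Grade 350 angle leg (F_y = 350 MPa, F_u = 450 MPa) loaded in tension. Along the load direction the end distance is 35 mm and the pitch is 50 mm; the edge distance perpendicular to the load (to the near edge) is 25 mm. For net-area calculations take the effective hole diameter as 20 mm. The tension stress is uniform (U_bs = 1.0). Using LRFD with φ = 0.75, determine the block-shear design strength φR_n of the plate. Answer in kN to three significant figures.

Shear plane L_v = 35 + 4·50 = 235 mm; A_gv = 235 × 16 = 3760 mm².
A_nv = (235 − 4.5·20) × 16 = 2320 mm².
A_nt = (25 − 0.5·20) × 16 = 240 mm².
0.6 F_u A_nv = 626.4 kN; 0.6 F_y A_gv = 789.6 kN → shear rupture governs the shear term.
R_n = 626.4 + 1.0 × 450 × 240 / 1000 = 734.4 kN.
Design strength φR_n = 0.75 × 734.4 = 551 kN.

551 kN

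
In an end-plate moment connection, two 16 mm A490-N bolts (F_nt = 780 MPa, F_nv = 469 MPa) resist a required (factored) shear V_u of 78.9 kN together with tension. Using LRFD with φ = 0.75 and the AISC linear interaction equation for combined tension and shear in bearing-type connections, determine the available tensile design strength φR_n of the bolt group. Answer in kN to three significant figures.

175 kN

A_b = π·16²/4 = 201.1 mm²; f_rv = 78.9 × 1000 / (2 × 201.1) = 196.2 MPa.
F'_nt = 1.3 F_nt − (F_nt / φF_nv) f_rv = 1.3·780 − (780/(0.75·469))·196.2 = 578.9 MPa, capped at F_nt → F'_nt = 578.9 MPa.
R_n = F'_nt · A_b · n = 578.9 × 201.1 × 2 / 1000 = 232.8 kN.
Design strength φR_n = 0.75 × 232.8 = 175 kN.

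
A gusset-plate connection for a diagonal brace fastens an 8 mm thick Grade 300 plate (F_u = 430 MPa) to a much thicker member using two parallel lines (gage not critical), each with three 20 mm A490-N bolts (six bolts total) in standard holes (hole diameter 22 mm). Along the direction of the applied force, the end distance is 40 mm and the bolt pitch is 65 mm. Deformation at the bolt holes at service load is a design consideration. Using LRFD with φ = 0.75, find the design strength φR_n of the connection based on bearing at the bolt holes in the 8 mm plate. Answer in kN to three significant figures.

Per bolt r_n = 1.2 l_c t F_u ≤ 2.4 d t F_u; upper limit = 2.4 × 20 × 8 × 430 / 1000 = 165.1 kN.
Edge bolt: l_c = 40 − 22/2 = 29 mm → 1.2 × 29 × 8 × 430 / 1000 = 119.7 → r_n = 119.7 kN.
Interior bolts: l_c = 65 − 22 = 43 mm → 1.2 × 43 × 8 × 430 / 1000 = 177.5 → r_n = 165.1 kN.
R_n = 2 × 119.7 + 4 × 165.1 = 899.9 kN.
Design strength φR_n = 0.75 × 899.9 = 675 kN.

675 kN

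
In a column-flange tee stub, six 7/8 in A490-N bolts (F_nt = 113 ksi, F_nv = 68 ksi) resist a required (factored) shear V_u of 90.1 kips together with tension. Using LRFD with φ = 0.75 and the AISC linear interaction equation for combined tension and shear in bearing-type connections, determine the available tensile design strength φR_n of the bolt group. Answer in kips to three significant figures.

248 kips

A_b = π·0.875²/4 = 0.6013 in²; f_rv = 90.1 / (6 × 0.6013) = 24.97 ksi.
F'_nt = 1.3 F_nt − (F_nt / φF_nv) f_rv = 1.3·113 − (113/(0.75·68))·24.97 = 91.57 ksi, capped at F_nt → F'_nt = 91.57 ksi.
R_n = F'_nt · A_b · n = 91.57 × 0.6013 × 6 = 330.4 kips.
Design strength φR_n = 0.75 × 330.4 = 248 kips.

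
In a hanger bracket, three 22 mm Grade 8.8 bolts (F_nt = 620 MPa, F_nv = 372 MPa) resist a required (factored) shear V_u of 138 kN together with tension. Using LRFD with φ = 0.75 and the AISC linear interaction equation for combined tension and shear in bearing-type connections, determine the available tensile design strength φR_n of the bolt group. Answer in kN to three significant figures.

A_b = π·22²/4 = 380.1 mm²; f_rv = 138 × 1000 / (3 × 380.1) = 121 MPa.
F'_nt = 1.3 F_nt − (F_nt / φF_nv) f_rv = 1.3·620 − (620/(0.75·372))·121 = 537.1 MPa, capped at F_nt → F'_nt = 537.1 MPa.
R_n = F'_nt · A_b · n = 537.1 × 380.1 × 3 / 1000 = 612.5 kN.
Design strength φR_n = 0.75 × 612.5 = 459 kN.

459 kN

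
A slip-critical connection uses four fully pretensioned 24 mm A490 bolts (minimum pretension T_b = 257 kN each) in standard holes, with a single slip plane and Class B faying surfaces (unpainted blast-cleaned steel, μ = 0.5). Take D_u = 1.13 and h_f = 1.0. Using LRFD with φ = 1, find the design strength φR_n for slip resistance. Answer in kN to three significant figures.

R_n = μ · D_u · h_f · T_b · n_s · n_b = 0.5 × 1.13 × 1.0 × 257 × 1 × 4 = 580.8 kN.
Design strength φR_n = 1 × 580.8 = 581 kN.

581 kN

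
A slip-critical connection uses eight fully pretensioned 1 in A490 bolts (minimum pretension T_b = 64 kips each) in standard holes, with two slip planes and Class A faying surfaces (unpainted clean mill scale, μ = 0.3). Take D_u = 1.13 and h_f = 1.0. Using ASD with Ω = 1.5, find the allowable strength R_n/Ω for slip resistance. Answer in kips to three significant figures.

231 kips

R_n = μ · D_u · h_f · T_b · n_s · n_b = 0.3 × 1.13 × 1.0 × 64 × 2 × 8 = 347.1 kips.
Allowable strength R_n/Ω = 347.1 / 1.5 = 231 kips.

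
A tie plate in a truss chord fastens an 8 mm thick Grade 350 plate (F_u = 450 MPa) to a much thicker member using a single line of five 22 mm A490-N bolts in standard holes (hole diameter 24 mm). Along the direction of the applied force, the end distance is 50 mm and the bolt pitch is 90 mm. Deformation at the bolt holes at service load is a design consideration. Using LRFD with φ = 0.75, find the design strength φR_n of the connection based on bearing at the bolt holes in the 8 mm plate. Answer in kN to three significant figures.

693 kN

Per bolt r_n = 1.2 l_c t F_u ≤ 2.4 d t F_u; upper limit = 2.4 × 22 × 8 × 450 / 1000 = 190.1 kN.
Edge bolt: l_c = 50 − 24/2 = 38 mm → 1.2 × 38 × 8 × 450 / 1000 = 164.2 → r_n = 164.2 kN.
Interior bolts: l_c = 90 − 24 = 66 mm → 1.2 × 66 × 8 × 450 / 1000 = 285.1 → r_n = 190.1 kN.
R_n = 1 × 164.2 + 4 × 190.1 = 924.5 kN.
Design strength φR_n = 0.75 × 924.5 = 693 kN.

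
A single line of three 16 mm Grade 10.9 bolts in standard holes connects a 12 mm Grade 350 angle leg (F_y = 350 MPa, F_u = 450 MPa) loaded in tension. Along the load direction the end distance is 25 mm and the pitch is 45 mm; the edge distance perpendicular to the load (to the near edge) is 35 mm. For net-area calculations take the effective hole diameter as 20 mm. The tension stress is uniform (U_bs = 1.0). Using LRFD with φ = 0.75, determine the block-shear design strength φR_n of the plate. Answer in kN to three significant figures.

Shear plane L_v = 25 + 2·45 = 115 mm; A_gv = 115 × 12 = 1380 mm².
A_nv = (115 − 2.5·20) × 12 = 780 mm².
A_nt = (35 − 0.5·20) × 12 = 300 mm².
0.6 F_u A_nv = 210.6 kN; 0.6 F_y A_gv = 289.8 kN → shear rupture governs the shear term.
R_n = 210.6 + 1.0 × 450 × 300 / 1000 = 345.6 kN.
Design strength φR_n = 0.75 × 345.6 = 259 kN.

259 kN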